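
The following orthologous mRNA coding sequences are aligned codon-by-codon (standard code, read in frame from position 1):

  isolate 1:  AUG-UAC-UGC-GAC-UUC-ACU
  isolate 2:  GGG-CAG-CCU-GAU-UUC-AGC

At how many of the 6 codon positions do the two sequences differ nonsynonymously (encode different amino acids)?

Codon 1: AUG Met / GGG Gly — nonsynonymous.
Codon 2: UAC Tyr / CAG Gln — nonsynonymous.
Codon 3: UGC Cys / CCU Pro — nonsynonymous.
Codon 4: GAC Asp / GAU Asp — synonymous.
Codon 5: UUC Phe / UUC Phe — identical.
Codon 6: ACU Thr / AGC Ser — nonsynonymous.
Nonsynonymous differences: 4.

4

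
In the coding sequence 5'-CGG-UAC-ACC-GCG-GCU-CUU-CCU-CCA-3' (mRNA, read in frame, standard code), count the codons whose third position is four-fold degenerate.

7

Codon 1 CGG (Arg): third position 4-fold.
Codon 2 UAC (Tyr): third position 2-fold.
Codon 3 ACC (Thr): third position 4-fold.
Codon 4 GCG (Ala): third position 4-fold.
Codon 5 GCU (Ala): third position 4-fold.
Codon 6 CUU (Leu): third position 4-fold.
Codon 7 CCU (Pro): third position 4-fold.
Codon 8 CCA (Pro): third position 4-fold.
Four-fold degenerate third positions: 7.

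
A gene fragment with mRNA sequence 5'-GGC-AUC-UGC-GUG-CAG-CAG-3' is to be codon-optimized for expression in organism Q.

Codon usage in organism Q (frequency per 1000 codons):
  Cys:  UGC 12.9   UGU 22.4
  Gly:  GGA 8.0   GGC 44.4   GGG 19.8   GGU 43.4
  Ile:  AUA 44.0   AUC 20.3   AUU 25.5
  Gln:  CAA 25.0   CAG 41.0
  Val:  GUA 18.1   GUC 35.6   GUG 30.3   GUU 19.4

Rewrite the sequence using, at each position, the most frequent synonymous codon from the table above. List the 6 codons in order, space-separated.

Codon 1 (Gly): best is GGC at 44.4.
Codon 2 (Ile): best is AUA at 44.0.
Codon 3 (Cys): best is UGU at 22.4.
Codon 4 (Val): best is GUC at 35.6.
Codon 5 (Gln): best is CAG at 41.0.
Codon 6 (Gln): best is CAG at 41.0.

GGC AUA UGU GUC CAG CAG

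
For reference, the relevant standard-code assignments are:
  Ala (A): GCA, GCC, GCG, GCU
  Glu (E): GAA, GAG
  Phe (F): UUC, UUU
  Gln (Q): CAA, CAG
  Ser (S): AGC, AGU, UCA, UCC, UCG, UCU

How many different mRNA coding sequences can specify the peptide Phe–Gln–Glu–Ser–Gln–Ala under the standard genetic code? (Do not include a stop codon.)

Phe: 2 codons.
Gln: 2 codons.
Glu: 2 codons.
Ser: 6 codons.
Gln: 2 codons.
Ala: 4 codons.
2 × 2 × 2 × 6 × 2 × 4 = 384.

384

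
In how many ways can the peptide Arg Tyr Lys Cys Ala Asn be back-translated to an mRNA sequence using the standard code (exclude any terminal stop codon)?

Arg: 6 codons.
Tyr: 2 codons.
Lys: 2 codons.
Cys: 2 codons.
Ala: 4 codons.
Asn: 2 codons.
6 × 2 × 2 × 2 × 4 × 2 = 384.

384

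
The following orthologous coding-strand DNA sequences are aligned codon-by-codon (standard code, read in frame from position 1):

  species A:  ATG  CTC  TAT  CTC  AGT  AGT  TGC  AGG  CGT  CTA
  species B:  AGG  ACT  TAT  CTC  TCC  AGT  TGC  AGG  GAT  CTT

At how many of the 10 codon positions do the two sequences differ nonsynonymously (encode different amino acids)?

3

Codon 1: ATG Met / AGG Arg — nonsynonymous.
Codon 2: CTC Leu / ACT Thr — nonsynonymous.
Codon 3: TAT Tyr / TAT Tyr — identical.
Codon 4: CTC Leu / CTC Leu — identical.
Codon 5: AGT Ser / TCC Ser — synonymous.
Codon 6: AGT Ser / AGT Ser — identical.
Codon 7: TGC Cys / TGC Cys — identical.
Codon 8: AGG Arg / AGG Arg — identical.
Codon 9: CGT Arg / GAT Asp — nonsynonymous.
Codon 10: CTA Leu / CTT Leu — synonymous.
Nonsynonymous differences: 3.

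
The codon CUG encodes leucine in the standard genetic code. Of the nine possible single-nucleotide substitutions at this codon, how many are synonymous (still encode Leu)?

Position 1: UUG → 1 synonymous.
Position 2: none → 0 synonymous.
Position 3: CUU, CUC, CUA → 3 synonymous.
Total: 1 + 0 + 3 = 4.

4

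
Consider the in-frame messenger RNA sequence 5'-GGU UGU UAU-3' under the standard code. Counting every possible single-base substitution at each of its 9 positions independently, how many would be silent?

5

Codon 1 (GGU, Gly): 3 synonymous substitutions.
Codon 2 (UGU, Cys): 1 synonymous substitution.
Codon 3 (UAU, Tyr): 1 synonymous substitution.
Total: 3 + 1 + 1 = 5.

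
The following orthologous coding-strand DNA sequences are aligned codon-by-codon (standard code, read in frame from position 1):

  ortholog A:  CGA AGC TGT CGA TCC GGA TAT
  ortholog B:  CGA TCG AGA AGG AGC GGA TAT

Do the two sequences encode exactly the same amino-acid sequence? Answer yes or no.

Codon 1: CGA Arg / CGA Arg — identical.
Codon 2: AGC Ser / TCG Ser — synonymous.
Codon 3: TGT Cys / AGA Arg — nonsynonymous.
Codon 4: CGA Arg / AGG Arg — synonymous.
Codon 5: TCC Ser / AGC Ser — synonymous.
Codon 6: GGA Gly / GGA Gly — identical.
Codon 7: TAT Tyr / TAT Tyr — identical.
Nonsynonymous differences: 1 → different protein.

no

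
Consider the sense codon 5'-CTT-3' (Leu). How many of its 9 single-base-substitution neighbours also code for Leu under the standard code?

Position 1: none → 0 synonymous.
Position 2: none → 0 synonymous.
Position 3: CTC, CTA, CTG → 3 synonymous.
Total: 0 + 0 + 3 = 3.

3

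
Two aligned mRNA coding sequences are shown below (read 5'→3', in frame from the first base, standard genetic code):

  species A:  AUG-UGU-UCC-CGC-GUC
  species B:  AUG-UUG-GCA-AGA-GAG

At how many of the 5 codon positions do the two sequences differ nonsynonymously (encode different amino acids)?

Codon 1: AUG Met / AUG Met — identical.
Codon 2: UGU Cys / UUG Leu — nonsynonymous.
Codon 3: UCC Ser / GCA Ala — nonsynonymous.
Codon 4: CGC Arg / AGA Arg — synonymous.
Codon 5: GUC Val / GAG Glu — nonsynonymous.
Nonsynonymous differences: 3.

3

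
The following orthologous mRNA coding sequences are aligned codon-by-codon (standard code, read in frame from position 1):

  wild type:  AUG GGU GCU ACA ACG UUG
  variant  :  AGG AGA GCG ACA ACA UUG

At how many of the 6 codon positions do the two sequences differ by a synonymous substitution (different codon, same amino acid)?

2

Codon 1: AUG Met / AGG Arg — nonsynonymous.
Codon 2: GGU Gly / AGA Arg — nonsynonymous.
Codon 3: GCU Ala / GCG Ala — synonymous.
Codon 4: ACA Thr / ACA Thr — identical.
Codon 5: ACG Thr / ACA Thr — synonymous.
Codon 6: UUG Leu / UUG Leu — identical.
Synonymous differences: 2.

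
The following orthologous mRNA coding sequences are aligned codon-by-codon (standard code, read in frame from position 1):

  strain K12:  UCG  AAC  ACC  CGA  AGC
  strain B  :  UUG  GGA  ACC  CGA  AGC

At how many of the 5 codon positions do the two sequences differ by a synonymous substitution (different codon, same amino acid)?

Codon 1: UCG Ser / UUG Leu — nonsynonymous.
Codon 2: AAC Asn / GGA Gly — nonsynonymous.
Codon 3: ACC Thr / ACC Thr — identical.
Codon 4: CGA Arg / CGA Arg — identical.
Codon 5: AGC Ser / AGC Ser — identical.
Synonymous differences: 0.

0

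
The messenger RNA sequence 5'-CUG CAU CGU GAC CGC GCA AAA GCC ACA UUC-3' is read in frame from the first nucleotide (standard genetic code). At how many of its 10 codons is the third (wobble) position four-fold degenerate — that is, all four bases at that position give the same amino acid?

6

Codon 1 CUG (Leu): third position 4-fold.
Codon 2 CAU (His): third position 2-fold.
Codon 3 CGU (Arg): third position 4-fold.
Codon 4 GAC (Asp): third position 2-fold.
Codon 5 CGC (Arg): third position 4-fold.
Codon 6 GCA (Ala): third position 4-fold.
Codon 7 AAA (Lys): third position 2-fold.
Codon 8 GCC (Ala): third position 4-fold.
Codon 9 ACA (Thr): third position 4-fold.
Codon 10 UUC (Phe): third position 2-fold.
Four-fold degenerate third positions: 6.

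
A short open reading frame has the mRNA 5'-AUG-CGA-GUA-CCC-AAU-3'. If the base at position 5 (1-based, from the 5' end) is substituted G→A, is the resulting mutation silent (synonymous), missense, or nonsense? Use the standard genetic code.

missense

Position 5 falls in codon 2: CGA → Arg.
After the substitution the codon is CAA → Gln.
Arg ≠ Gln, so this is a missense mutation.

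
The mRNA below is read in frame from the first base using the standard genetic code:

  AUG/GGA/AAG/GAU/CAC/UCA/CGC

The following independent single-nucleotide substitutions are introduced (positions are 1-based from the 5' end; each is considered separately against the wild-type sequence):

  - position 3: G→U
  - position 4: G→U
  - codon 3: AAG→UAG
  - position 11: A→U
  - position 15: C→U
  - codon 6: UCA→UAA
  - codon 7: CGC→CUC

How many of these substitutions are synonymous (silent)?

1

Codon 1: AUG (Met) → AUU (Ile) — missense.
Codon 2: GGA (Gly) → UGA (Stop) — nonsense.
Codon 3: AAG (Lys) → UAG (Stop) — nonsense.
Codon 4: GAU (Asp) → GUU (Val) — missense.
Codon 5: CAC (His) → CAU (His) — synonymous.
Codon 6: UCA (Ser) → UAA (Stop) — nonsense.
Codon 7: CGC (Arg) → CUC (Leu) — missense.
Synonymous: 1 of 7.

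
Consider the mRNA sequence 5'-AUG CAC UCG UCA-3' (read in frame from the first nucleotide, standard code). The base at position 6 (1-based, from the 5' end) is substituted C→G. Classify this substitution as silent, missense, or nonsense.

Position 6 falls in codon 2: CAC → His.
After the substitution the codon is CAG → Gln.
His ≠ Gln, so this is a missense mutation.

missense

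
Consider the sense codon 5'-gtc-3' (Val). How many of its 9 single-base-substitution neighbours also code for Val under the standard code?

Position 1: none → 0 synonymous.
Position 2: none → 0 synonymous.
Position 3: GTT, GTA, GTG → 3 synonymous.
Total: 0 + 0 + 3 = 3.

3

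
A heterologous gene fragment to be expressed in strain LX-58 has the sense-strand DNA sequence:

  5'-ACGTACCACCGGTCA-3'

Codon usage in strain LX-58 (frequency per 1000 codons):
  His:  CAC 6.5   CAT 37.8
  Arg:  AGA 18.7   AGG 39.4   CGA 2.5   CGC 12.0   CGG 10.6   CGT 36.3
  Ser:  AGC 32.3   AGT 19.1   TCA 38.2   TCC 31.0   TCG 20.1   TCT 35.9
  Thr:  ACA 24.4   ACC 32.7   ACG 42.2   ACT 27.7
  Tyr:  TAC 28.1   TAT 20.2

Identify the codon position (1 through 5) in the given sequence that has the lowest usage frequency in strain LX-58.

Codon 1 ACG (Thr): 42.2 per 1000.
Codon 2 TAC (Tyr): 28.1 per 1000.
Codon 3 CAC (His): 6.5 per 1000.
Codon 4 CGG (Arg): 10.6 per 1000.
Codon 5 TCA (Ser): 38.2 per 1000.
Lowest frequency is 6.5 at codon 3.

3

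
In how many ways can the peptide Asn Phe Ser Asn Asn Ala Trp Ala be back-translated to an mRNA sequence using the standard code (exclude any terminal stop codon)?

1536

Asn: 2 codons.
Phe: 2 codons.
Ser: 6 codons.
Asn: 2 codons.
Asn: 2 codons.
Ala: 4 codons.
Trp: 1 codon.
Ala: 4 codons.
2 × 2 × 6 × 2 × 2 × 4 × 1 × 4 = 1536.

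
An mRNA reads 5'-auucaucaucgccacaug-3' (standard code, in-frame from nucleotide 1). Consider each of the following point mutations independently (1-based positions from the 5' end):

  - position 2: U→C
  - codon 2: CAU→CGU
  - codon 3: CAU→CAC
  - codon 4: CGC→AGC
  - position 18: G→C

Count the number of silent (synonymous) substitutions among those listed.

1

Codon 1: AUU (Ile) → ACU (Thr) — missense.
Codon 2: CAU (His) → CGU (Arg) — missense.
Codon 3: CAU (His) → CAC (His) — synonymous.
Codon 4: CGC (Arg) → AGC (Ser) — missense.
Codon 6: AUG (Met) → AUC (Ile) — missense.
Synonymous: 1 of 5.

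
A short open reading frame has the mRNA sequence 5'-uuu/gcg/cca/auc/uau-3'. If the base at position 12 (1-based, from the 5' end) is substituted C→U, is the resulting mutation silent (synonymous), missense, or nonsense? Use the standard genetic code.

silent

Position 12 falls in codon 4: AUC → Ile.
After the substitution the codon is AUU → Ile.
Both encode Ile, so the change is synonymous.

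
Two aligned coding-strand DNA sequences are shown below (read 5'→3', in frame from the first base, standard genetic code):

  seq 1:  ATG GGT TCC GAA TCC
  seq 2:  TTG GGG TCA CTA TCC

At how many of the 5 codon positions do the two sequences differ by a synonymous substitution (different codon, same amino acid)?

2

Codon 1: ATG Met / TTG Leu — nonsynonymous.
Codon 2: GGT Gly / GGG Gly — synonymous.
Codon 3: TCC Ser / TCA Ser — synonymous.
Codon 4: GAA Glu / CTA Leu — nonsynonymous.
Codon 5: TCC Ser / TCC Ser — identical.
Synonymous differences: 2.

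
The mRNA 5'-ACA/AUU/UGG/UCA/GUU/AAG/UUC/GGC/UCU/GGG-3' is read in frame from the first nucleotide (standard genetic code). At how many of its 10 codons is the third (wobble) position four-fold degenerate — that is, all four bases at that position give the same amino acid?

6

Codon 1 ACA (Thr): third position 4-fold.
Codon 2 AUU (Ile): third position 3-fold.
Codon 3 UGG (Trp): third position 1-fold.
Codon 4 UCA (Ser): third position 4-fold.
Codon 5 GUU (Val): third position 4-fold.
Codon 6 AAG (Lys): third position 2-fold.
Codon 7 UUC (Phe): third position 2-fold.
Codon 8 GGC (Gly): third position 4-fold.
Codon 9 UCU (Ser): third position 4-fold.
Codon 10 GGG (Gly): third position 4-fold.
Four-fold degenerate third positions: 6.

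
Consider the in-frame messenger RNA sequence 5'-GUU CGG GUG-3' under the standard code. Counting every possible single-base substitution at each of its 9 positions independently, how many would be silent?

Codon 1 (GUU, Val): 3 synonymous substitutions.
Codon 2 (CGG, Arg): 4 synonymous substitutions.
Codon 3 (GUG, Val): 3 synonymous substitutions.
Total: 3 + 4 + 3 = 10.

10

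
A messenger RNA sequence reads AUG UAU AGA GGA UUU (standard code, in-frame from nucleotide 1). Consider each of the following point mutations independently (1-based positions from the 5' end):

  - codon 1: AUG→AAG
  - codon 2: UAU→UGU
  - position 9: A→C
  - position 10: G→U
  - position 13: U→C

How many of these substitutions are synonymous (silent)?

Codon 1: AUG (Met) → AAG (Lys) — missense.
Codon 2: UAU (Tyr) → UGU (Cys) — missense.
Codon 3: AGA (Arg) → AGC (Ser) — missense.
Codon 4: GGA (Gly) → UGA (Stop) — nonsense.
Codon 5: UUU (Phe) → CUU (Leu) — missense.
Synonymous: 0 of 5.

0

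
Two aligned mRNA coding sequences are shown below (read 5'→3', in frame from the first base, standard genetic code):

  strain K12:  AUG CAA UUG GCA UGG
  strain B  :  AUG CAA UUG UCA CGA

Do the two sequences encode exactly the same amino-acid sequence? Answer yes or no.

no

Codon 1: AUG Met / AUG Met — identical.
Codon 2: CAA Gln / CAA Gln — identical.
Codon 3: UUG Leu / UUG Leu — identical.
Codon 4: GCA Ala / UCA Ser — nonsynonymous.
Codon 5: UGG Trp / CGA Arg — nonsynonymous.
Nonsynonymous differences: 2 → different protein.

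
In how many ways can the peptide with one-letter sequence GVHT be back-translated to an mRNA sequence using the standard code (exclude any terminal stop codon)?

Gly: 4 codons.
Val: 4 codons.
His: 2 codons.
Thr: 4 codons.
4 × 4 × 2 × 4 = 128.

128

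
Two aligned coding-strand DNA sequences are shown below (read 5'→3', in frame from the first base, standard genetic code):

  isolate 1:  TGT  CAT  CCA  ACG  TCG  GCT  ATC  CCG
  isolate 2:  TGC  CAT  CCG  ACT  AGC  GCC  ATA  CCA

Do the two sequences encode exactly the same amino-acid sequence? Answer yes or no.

yes

Codon 1: TGT Cys / TGC Cys — synonymous.
Codon 2: CAT His / CAT His — identical.
Codon 3: CCA Pro / CCG Pro — synonymous.
Codon 4: ACG Thr / ACT Thr — synonymous.
Codon 5: TCG Ser / AGC Ser — synonymous.
Codon 6: GCT Ala / GCC Ala — synonymous.
Codon 7: ATC Ile / ATA Ile — synonymous.
Codon 8: CCG Pro / CCA Pro — synonymous.
Nonsynonymous differences: 0 → same protein.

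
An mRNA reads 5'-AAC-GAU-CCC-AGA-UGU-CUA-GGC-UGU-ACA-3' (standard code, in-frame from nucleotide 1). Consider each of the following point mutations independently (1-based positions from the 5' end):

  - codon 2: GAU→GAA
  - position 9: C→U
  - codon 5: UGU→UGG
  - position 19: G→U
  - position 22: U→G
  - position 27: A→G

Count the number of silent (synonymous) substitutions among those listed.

2

Codon 2: GAU (Asp) → GAA (Glu) — missense.
Codon 3: CCC (Pro) → CCU (Pro) — synonymous.
Codon 5: UGU (Cys) → UGG (Trp) — missense.
Codon 7: GGC (Gly) → UGC (Cys) — missense.
Codon 8: UGU (Cys) → GGU (Gly) — missense.
Codon 9: ACA (Thr) → ACG (Thr) — synonymous.
Synonymous: 2 of 6.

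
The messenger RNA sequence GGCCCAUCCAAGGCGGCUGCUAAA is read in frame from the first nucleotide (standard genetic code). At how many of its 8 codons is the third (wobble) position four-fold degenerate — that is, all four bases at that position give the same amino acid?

Codon 1 GGC (Gly): third position 4-fold.
Codon 2 CCA (Pro): third position 4-fold.
Codon 3 UCC (Ser): third position 4-fold.
Codon 4 AAG (Lys): third position 2-fold.
Codon 5 GCG (Ala): third position 4-fold.
Codon 6 GCU (Ala): third position 4-fold.
Codon 7 GCU (Ala): third position 4-fold.
Codon 8 AAA (Lys): third position 2-fold.
Four-fold degenerate third positions: 6.

6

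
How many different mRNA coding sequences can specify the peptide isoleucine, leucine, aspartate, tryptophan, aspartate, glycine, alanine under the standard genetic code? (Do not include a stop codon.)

1152

Ile: 3 codons.
Leu: 6 codons.
Asp: 2 codons.
Trp: 1 codon.
Asp: 2 codons.
Gly: 4 codons.
Ala: 4 codons.
3 × 6 × 2 × 1 × 2 × 4 × 4 = 1152.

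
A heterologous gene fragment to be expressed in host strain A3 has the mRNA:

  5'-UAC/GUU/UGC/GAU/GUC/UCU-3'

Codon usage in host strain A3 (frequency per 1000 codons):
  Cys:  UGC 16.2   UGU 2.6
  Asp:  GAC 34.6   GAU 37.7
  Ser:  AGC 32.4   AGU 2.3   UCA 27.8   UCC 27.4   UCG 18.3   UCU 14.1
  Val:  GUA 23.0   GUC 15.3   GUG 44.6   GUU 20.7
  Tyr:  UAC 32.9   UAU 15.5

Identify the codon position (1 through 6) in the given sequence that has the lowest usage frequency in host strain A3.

Codon 1 UAC (Tyr): 32.9 per 1000.
Codon 2 GUU (Val): 20.7 per 1000.
Codon 3 UGC (Cys): 16.2 per 1000.
Codon 4 GAU (Asp): 37.7 per 1000.
Codon 5 GUC (Val): 15.3 per 1000.
Codon 6 UCU (Ser): 14.1 per 1000.
Lowest frequency is 14.1 at codon 6.

6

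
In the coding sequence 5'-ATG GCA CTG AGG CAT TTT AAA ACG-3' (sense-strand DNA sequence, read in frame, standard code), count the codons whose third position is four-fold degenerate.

Codon 1 ATG (Met): third position 1-fold.
Codon 2 GCA (Ala): third position 4-fold.
Codon 3 CTG (Leu): third position 4-fold.
Codon 4 AGG (Arg): third position 2-fold.
Codon 5 CAT (His): third position 2-fold.
Codon 6 TTT (Phe): third position 2-fold.
Codon 7 AAA (Lys): third position 2-fold.
Codon 8 ACG (Thr): third position 4-fold.
Four-fold degenerate third positions: 3.

3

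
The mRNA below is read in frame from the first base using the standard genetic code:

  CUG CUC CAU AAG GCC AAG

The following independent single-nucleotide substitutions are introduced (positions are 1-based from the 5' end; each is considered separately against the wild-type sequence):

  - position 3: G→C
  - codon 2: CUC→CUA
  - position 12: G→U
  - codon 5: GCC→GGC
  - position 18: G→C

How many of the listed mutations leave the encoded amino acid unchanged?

2

Codon 1: CUG (Leu) → CUC (Leu) — synonymous.
Codon 2: CUC (Leu) → CUA (Leu) — synonymous.
Codon 4: AAG (Lys) → AAU (Asn) — missense.
Codon 5: GCC (Ala) → GGC (Gly) — missense.
Codon 6: AAG (Lys) → AAC (Asn) — missense.
Synonymous: 2 of 5.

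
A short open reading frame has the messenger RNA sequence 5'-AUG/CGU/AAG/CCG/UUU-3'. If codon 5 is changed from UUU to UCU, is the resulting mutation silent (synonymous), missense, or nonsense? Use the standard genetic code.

Position 14 falls in codon 5: UUU → Phe.
After the substitution the codon is UCU → Ser.
Phe ≠ Ser, so this is a missense mutation.

missense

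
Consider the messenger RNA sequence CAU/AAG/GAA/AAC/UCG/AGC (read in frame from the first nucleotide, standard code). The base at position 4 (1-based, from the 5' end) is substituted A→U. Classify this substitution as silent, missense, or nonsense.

Position 4 falls in codon 2: AAG → Lys.
After the substitution the codon is UAG → Stop.
The new codon is a stop codon, so this is a nonsense mutation.

nonsense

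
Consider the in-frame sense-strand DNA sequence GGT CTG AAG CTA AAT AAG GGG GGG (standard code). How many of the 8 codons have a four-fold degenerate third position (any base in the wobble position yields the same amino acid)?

Codon 1 GGT (Gly): third position 4-fold.
Codon 2 CTG (Leu): third position 4-fold.
Codon 3 AAG (Lys): third position 2-fold.
Codon 4 CTA (Leu): third position 4-fold.
Codon 5 AAT (Asn): third position 2-fold.
Codon 6 AAG (Lys): third position 2-fold.
Codon 7 GGG (Gly): third position 4-fold.
Codon 8 GGG (Gly): third position 4-fold.
Four-fold degenerate third positions: 5.

5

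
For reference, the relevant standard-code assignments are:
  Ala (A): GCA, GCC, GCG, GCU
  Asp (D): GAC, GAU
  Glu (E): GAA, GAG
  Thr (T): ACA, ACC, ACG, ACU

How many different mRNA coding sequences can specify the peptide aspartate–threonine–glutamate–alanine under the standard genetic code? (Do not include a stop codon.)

64

Asp: 2 codons.
Thr: 4 codons.
Glu: 2 codons.
Ala: 4 codons.
2 × 4 × 2 × 4 = 64.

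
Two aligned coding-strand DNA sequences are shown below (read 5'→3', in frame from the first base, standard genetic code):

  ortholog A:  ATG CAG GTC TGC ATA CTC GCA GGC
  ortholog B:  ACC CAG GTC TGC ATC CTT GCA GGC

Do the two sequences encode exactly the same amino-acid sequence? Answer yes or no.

Codon 1: ATG Met / ACC Thr — nonsynonymous.
Codon 2: CAG Gln / CAG Gln — identical.
Codon 3: GTC Val / GTC Val — identical.
Codon 4: TGC Cys / TGC Cys — identical.
Codon 5: ATA Ile / ATC Ile — synonymous.
Codon 6: CTC Leu / CTT Leu — synonymous.
Codon 7: GCA Ala / GCA Ala — identical.
Codon 8: GGC Gly / GGC Gly — identical.
Nonsynonymous differences: 1 → different protein.

no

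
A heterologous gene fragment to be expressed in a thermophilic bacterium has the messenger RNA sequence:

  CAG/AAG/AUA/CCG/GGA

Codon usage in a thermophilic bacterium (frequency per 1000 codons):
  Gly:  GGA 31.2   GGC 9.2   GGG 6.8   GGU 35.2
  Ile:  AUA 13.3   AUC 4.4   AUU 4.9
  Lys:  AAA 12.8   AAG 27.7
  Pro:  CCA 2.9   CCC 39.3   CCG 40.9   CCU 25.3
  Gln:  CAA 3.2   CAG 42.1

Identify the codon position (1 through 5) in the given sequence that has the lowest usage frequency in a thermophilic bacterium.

Codon 1 CAG (Gln): 42.1 per 1000.
Codon 2 AAG (Lys): 27.7 per 1000.
Codon 3 AUA (Ile): 13.3 per 1000.
Codon 4 CCG (Pro): 40.9 per 1000.
Codon 5 GGA (Gly): 31.2 per 1000.
Lowest frequency is 13.3 at codon 3.

3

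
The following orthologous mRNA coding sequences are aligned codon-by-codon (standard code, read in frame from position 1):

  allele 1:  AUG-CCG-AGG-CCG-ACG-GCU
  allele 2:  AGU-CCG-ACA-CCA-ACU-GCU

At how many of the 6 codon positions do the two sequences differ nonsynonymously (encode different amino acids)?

Codon 1: AUG Met / AGU Ser — nonsynonymous.
Codon 2: CCG Pro / CCG Pro — identical.
Codon 3: AGG Arg / ACA Thr — nonsynonymous.
Codon 4: CCG Pro / CCA Pro — synonymous.
Codon 5: ACG Thr / ACU Thr — synonymous.
Codon 6: GCU Ala / GCU Ala — identical.
Nonsynonymous differences: 2.

2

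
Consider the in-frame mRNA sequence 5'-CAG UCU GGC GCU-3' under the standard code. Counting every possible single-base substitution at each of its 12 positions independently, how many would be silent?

Codon 1 (CAG, Gln): 1 synonymous substitution.
Codon 2 (UCU, Ser): 3 synonymous substitutions.
Codon 3 (GGC, Gly): 3 synonymous substitutions.
Codon 4 (GCU, Ala): 3 synonymous substitutions.
Total: 1 + 3 + 3 + 3 = 10.

10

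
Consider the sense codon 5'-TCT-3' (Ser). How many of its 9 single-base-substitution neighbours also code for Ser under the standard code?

3

Position 1: none → 0 synonymous.
Position 2: none → 0 synonymous.
Position 3: TCC, TCA, TCG → 3 synonymous.
Total: 0 + 0 + 3 = 3.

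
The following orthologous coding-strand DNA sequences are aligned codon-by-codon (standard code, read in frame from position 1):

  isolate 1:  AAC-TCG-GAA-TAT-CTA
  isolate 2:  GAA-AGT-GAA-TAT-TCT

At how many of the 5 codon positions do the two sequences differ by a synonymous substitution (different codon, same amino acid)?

Codon 1: AAC Asn / GAA Glu — nonsynonymous.
Codon 2: TCG Ser / AGT Ser — synonymous.
Codon 3: GAA Glu / GAA Glu — identical.
Codon 4: TAT Tyr / TAT Tyr — identical.
Codon 5: CTA Leu / TCT Ser — nonsynonymous.
Synonymous differences: 1.

1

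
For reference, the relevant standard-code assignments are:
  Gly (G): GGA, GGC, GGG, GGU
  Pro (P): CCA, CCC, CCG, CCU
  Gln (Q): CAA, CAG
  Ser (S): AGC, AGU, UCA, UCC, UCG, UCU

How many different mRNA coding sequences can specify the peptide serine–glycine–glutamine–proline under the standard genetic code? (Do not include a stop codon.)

192

Ser: 6 codons.
Gly: 4 codons.
Gln: 2 codons.
Pro: 4 codons.
6 × 4 × 2 × 4 = 192.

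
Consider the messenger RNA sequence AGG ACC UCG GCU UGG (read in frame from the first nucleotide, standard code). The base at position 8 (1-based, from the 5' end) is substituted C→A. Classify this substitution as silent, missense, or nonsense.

nonsense

Position 8 falls in codon 3: UCG → Ser.
After the substitution the codon is UAG → Stop.
The new codon is a stop codon, so this is a nonsense mutation.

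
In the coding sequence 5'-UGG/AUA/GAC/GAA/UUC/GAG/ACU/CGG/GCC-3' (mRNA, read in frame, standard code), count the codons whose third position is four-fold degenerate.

3

Codon 1 UGG (Trp): third position 1-fold.
Codon 2 AUA (Ile): third position 3-fold.
Codon 3 GAC (Asp): third position 2-fold.
Codon 4 GAA (Glu): third position 2-fold.
Codon 5 UUC (Phe): third position 2-fold.
Codon 6 GAG (Glu): third position 2-fold.
Codon 7 ACU (Thr): third position 4-fold.
Codon 8 CGG (Arg): third position 4-fold.
Codon 9 GCC (Ala): third position 4-fold.
Four-fold degenerate third positions: 3.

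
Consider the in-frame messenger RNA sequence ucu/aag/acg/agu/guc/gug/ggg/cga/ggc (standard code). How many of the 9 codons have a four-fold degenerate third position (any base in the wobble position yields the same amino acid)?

7

Codon 1 UCU (Ser): third position 4-fold.
Codon 2 AAG (Lys): third position 2-fold.
Codon 3 ACG (Thr): third position 4-fold.
Codon 4 AGU (Ser): third position 2-fold.
Codon 5 GUC (Val): third position 4-fold.
Codon 6 GUG (Val): third position 4-fold.
Codon 7 GGG (Gly): third position 4-fold.
Codon 8 CGA (Arg): third position 4-fold.
Codon 9 GGC (Gly): third position 4-fold.
Four-fold degenerate third positions: 7.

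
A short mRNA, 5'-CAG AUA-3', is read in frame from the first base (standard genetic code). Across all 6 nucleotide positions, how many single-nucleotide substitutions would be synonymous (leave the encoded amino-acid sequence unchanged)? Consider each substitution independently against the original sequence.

3

Codon 1 (CAG, Gln): 1 synonymous substitution.
Codon 2 (AUA, Ile): 2 synonymous substitutions.
Total: 1 + 2 = 3.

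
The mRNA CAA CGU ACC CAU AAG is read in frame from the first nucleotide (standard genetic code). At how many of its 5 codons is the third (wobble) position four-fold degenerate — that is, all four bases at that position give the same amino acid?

Codon 1 CAA (Gln): third position 2-fold.
Codon 2 CGU (Arg): third position 4-fold.
Codon 3 ACC (Thr): third position 4-fold.
Codon 4 CAU (His): third position 2-fold.
Codon 5 AAG (Lys): third position 2-fold.
Four-fold degenerate third positions: 2.

2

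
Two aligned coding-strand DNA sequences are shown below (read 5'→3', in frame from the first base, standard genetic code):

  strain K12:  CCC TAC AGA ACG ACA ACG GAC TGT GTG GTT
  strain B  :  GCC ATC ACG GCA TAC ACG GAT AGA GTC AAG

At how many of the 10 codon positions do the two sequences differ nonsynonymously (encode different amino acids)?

7

Codon 1: CCC Pro / GCC Ala — nonsynonymous.
Codon 2: TAC Tyr / ATC Ile — nonsynonymous.
Codon 3: AGA Arg / ACG Thr — nonsynonymous.
Codon 4: ACG Thr / GCA Ala — nonsynonymous.
Codon 5: ACA Thr / TAC Tyr — nonsynonymous.
Codon 6: ACG Thr / ACG Thr — identical.
Codon 7: GAC Asp / GAT Asp — synonymous.
Codon 8: TGT Cys / AGA Arg — nonsynonymous.
Codon 9: GTG Val / GTC Val — synonymous.
Codon 10: GTT Val / AAG Lys — nonsynonymous.
Nonsynonymous differences: 7.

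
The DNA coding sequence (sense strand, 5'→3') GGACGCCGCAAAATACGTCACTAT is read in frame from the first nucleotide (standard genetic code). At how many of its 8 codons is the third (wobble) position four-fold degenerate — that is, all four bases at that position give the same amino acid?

4

Codon 1 GGA (Gly): third position 4-fold.
Codon 2 CGC (Arg): third position 4-fold.
Codon 3 CGC (Arg): third position 4-fold.
Codon 4 AAA (Lys): third position 2-fold.
Codon 5 ATA (Ile): third position 3-fold.
Codon 6 CGT (Arg): third position 4-fold.
Codon 7 CAC (His): third position 2-fold.
Codon 8 TAT (Tyr): third position 2-fold.
Four-fold degenerate third positions: 4.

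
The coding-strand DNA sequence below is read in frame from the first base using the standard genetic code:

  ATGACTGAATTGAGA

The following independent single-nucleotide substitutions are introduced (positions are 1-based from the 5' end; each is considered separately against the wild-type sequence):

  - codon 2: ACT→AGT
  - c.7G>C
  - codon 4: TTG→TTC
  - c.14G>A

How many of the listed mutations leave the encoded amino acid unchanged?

Codon 2: ACT (Thr) → AGT (Ser) — missense.
Codon 3: GAA (Glu) → CAA (Gln) — missense.
Codon 4: TTG (Leu) → TTC (Phe) — missense.
Codon 5: AGA (Arg) → AAA (Lys) — missense.
Synonymous: 0 of 4.

0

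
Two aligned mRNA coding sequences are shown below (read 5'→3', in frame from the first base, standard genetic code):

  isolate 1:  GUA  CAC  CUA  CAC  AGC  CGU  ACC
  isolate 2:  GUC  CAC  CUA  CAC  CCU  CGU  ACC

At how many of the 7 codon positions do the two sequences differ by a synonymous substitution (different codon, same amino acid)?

Codon 1: GUA Val / GUC Val — synonymous.
Codon 2: CAC His / CAC His — identical.
Codon 3: CUA Leu / CUA Leu — identical.
Codon 4: CAC His / CAC His — identical.
Codon 5: AGC Ser / CCU Pro — nonsynonymous.
Codon 6: CGU Arg / CGU Arg — identical.
Codon 7: ACC Thr / ACC Thr — identical.
Synonymous differences: 1.

1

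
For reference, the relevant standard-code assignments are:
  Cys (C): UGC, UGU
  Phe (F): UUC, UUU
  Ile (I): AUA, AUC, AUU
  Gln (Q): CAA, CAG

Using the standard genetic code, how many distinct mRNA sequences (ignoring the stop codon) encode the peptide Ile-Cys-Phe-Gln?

24

Ile: 3 codons.
Cys: 2 codons.
Phe: 2 codons.
Gln: 2 codons.
3 × 2 × 2 × 2 = 24.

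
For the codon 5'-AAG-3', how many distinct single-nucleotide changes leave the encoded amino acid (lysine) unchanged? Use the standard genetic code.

1

Position 1: none → 0 synonymous.
Position 2: none → 0 synonymous.
Position 3: AAA → 1 synonymous.
Total: 0 + 0 + 1 = 1.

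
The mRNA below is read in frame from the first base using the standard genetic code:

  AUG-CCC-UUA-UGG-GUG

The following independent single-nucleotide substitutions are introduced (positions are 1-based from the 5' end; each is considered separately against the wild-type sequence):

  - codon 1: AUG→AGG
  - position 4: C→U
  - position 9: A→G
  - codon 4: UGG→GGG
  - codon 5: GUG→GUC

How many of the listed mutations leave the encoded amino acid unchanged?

Codon 1: AUG (Met) → AGG (Arg) — missense.
Codon 2: CCC (Pro) → UCC (Ser) — missense.
Codon 3: UUA (Leu) → UUG (Leu) — synonymous.
Codon 4: UGG (Trp) → GGG (Gly) — missense.
Codon 5: GUG (Val) → GUC (Val) — synonymous.
Synonymous: 2 of 5.

2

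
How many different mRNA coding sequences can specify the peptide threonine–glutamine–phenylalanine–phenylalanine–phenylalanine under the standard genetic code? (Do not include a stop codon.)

64

Thr: 4 codons.
Gln: 2 codons.
Phe: 2 codons.
Phe: 2 codons.
Phe: 2 codons.
4 × 2 × 2 × 2 × 2 = 64.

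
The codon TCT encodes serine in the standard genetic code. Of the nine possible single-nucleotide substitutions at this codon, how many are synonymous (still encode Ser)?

3

Position 1: none → 0 synonymous.
Position 2: none → 0 synonymous.
Position 3: TCC, TCA, TCG → 3 synonymous.
Total: 0 + 0 + 3 = 3.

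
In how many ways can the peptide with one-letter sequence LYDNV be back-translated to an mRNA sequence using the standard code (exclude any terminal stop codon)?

Leu: 6 codons.
Tyr: 2 codons.
Asp: 2 codons.
Asn: 2 codons.
Val: 4 codons.
6 × 2 × 2 × 2 × 4 = 192.

192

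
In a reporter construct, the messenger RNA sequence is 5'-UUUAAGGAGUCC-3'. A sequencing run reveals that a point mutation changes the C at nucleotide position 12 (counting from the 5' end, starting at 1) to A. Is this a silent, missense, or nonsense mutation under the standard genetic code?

Position 12 falls in codon 4: UCC → Ser.
After the substitution the codon is UCA → Ser.
Both encode Ser, so the change is synonymous.

silent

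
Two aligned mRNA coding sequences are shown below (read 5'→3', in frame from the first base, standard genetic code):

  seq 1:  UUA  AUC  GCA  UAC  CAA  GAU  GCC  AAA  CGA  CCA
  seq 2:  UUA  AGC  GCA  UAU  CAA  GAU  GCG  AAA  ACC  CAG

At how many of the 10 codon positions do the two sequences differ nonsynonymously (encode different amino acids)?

3

Codon 1: UUA Leu / UUA Leu — identical.
Codon 2: AUC Ile / AGC Ser — nonsynonymous.
Codon 3: GCA Ala / GCA Ala — identical.
Codon 4: UAC Tyr / UAU Tyr — synonymous.
Codon 5: CAA Gln / CAA Gln — identical.
Codon 6: GAU Asp / GAU Asp — identical.
Codon 7: GCC Ala / GCG Ala — synonymous.
Codon 8: AAA Lys / AAA Lys — identical.
Codon 9: CGA Arg / ACC Thr — nonsynonymous.
Codon 10: CCA Pro / CAG Gln — nonsynonymous.
Nonsynonymous differences: 3.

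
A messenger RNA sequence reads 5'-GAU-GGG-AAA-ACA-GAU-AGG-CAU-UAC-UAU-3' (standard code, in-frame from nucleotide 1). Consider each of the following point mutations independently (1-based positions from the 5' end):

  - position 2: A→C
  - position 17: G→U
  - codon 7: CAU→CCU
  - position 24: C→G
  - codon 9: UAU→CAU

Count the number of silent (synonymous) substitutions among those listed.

0

Codon 1: GAU (Asp) → GCU (Ala) — missense.
Codon 6: AGG (Arg) → AUG (Met) — missense.
Codon 7: CAU (His) → CCU (Pro) — missense.
Codon 8: UAC (Tyr) → UAG (Stop) — nonsense.
Codon 9: UAU (Tyr) → CAU (His) — missense.
Synonymous: 0 of 5.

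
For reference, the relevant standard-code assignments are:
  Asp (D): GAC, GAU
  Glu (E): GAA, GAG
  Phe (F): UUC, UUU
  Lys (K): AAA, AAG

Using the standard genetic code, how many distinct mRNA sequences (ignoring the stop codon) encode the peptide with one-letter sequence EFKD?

16

Glu: 2 codons.
Phe: 2 codons.
Lys: 2 codons.
Asp: 2 codons.
2 × 2 × 2 × 2 = 16.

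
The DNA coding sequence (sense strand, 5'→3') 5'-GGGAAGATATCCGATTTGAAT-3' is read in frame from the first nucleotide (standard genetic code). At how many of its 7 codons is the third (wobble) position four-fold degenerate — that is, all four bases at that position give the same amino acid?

2

Codon 1 GGG (Gly): third position 4-fold.
Codon 2 AAG (Lys): third position 2-fold.
Codon 3 ATA (Ile): third position 3-fold.
Codon 4 TCC (Ser): third position 4-fold.
Codon 5 GAT (Asp): third position 2-fold.
Codon 6 TTG (Leu): third position 2-fold.
Codon 7 AAT (Asn): third position 2-fold.
Four-fold degenerate third positions: 2.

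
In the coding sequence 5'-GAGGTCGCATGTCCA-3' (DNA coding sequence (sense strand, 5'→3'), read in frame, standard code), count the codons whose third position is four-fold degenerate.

Codon 1 GAG (Glu): third position 2-fold.
Codon 2 GTC (Val): third position 4-fold.
Codon 3 GCA (Ala): third position 4-fold.
Codon 4 TGT (Cys): third position 2-fold.
Codon 5 CCA (Pro): third position 4-fold.
Four-fold degenerate third positions: 3.

3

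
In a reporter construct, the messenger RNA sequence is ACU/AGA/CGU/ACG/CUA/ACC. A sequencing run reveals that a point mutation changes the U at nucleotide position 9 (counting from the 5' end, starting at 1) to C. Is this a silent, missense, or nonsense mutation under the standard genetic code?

Position 9 falls in codon 3: CGU → Arg.
After the substitution the codon is CGC → Arg.
Both encode Arg, so the change is synonymous.

silent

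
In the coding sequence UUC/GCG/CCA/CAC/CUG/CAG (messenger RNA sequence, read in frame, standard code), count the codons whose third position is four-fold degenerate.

Codon 1 UUC (Phe): third position 2-fold.
Codon 2 GCG (Ala): third position 4-fold.
Codon 3 CCA (Pro): third position 4-fold.
Codon 4 CAC (His): third position 2-fold.
Codon 5 CUG (Leu): third position 4-fold.
Codon 6 CAG (Gln): third position 2-fold.
Four-fold degenerate third positions: 3.

3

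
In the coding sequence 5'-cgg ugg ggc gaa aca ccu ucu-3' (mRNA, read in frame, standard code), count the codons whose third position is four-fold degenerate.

5

Codon 1 CGG (Arg): third position 4-fold.
Codon 2 UGG (Trp): third position 1-fold.
Codon 3 GGC (Gly): third position 4-fold.
Codon 4 GAA (Glu): third position 2-fold.
Codon 5 ACA (Thr): third position 4-fold.
Codon 6 CCU (Pro): third position 4-fold.
Codon 7 UCU (Ser): third position 4-fold.
Four-fold degenerate third positions: 5.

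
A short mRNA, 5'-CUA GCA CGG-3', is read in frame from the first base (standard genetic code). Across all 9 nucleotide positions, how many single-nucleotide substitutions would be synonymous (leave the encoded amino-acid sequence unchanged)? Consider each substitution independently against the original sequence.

Codon 1 (CUA, Leu): 4 synonymous substitutions.
Codon 2 (GCA, Ala): 3 synonymous substitutions.
Codon 3 (CGG, Arg): 4 synonymous substitutions.
Total: 4 + 3 + 4 = 11.

11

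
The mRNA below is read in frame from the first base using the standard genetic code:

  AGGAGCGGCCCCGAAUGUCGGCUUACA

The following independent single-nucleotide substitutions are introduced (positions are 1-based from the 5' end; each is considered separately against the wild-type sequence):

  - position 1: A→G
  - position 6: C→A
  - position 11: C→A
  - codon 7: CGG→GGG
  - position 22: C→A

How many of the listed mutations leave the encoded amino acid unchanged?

0

Codon 1: AGG (Arg) → GGG (Gly) — missense.
Codon 2: AGC (Ser) → AGA (Arg) — missense.
Codon 4: CCC (Pro) → CAC (His) — missense.
Codon 7: CGG (Arg) → GGG (Gly) — missense.
Codon 8: CUU (Leu) → AUU (Ile) — missense.
Synonymous: 0 of 5.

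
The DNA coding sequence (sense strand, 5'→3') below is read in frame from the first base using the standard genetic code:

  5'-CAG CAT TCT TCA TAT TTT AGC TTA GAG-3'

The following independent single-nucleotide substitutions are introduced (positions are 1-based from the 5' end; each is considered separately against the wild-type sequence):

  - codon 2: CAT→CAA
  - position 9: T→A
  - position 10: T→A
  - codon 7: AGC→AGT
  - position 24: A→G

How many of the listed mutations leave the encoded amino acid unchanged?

Codon 2: CAT (His) → CAA (Gln) — missense.
Codon 3: TCT (Ser) → TCA (Ser) — synonymous.
Codon 4: TCA (Ser) → ACA (Thr) — missense.
Codon 7: AGC (Ser) → AGT (Ser) — synonymous.
Codon 8: TTA (Leu) → TTG (Leu) — synonymous.
Synonymous: 3 of 5.

3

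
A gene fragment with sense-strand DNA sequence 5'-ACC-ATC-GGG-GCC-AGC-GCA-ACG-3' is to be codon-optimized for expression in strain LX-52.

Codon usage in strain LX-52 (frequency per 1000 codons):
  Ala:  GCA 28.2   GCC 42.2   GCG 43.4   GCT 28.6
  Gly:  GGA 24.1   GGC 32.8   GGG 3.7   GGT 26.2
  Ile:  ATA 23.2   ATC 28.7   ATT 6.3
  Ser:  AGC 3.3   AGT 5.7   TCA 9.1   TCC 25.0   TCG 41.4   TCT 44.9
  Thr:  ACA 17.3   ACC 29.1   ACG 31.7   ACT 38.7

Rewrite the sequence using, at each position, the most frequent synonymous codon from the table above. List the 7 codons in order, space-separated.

ACT ATC GGC GCG TCT GCG ACT

Codon 1 (Thr): best is ACT at 38.7.
Codon 2 (Ile): best is ATC at 28.7.
Codon 3 (Gly): best is GGC at 32.8.
Codon 4 (Ala): best is GCG at 43.4.
Codon 5 (Ser): best is TCT at 44.9.
Codon 6 (Ala): best is GCG at 43.4.
Codon 7 (Thr): best is ACT at 38.7.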